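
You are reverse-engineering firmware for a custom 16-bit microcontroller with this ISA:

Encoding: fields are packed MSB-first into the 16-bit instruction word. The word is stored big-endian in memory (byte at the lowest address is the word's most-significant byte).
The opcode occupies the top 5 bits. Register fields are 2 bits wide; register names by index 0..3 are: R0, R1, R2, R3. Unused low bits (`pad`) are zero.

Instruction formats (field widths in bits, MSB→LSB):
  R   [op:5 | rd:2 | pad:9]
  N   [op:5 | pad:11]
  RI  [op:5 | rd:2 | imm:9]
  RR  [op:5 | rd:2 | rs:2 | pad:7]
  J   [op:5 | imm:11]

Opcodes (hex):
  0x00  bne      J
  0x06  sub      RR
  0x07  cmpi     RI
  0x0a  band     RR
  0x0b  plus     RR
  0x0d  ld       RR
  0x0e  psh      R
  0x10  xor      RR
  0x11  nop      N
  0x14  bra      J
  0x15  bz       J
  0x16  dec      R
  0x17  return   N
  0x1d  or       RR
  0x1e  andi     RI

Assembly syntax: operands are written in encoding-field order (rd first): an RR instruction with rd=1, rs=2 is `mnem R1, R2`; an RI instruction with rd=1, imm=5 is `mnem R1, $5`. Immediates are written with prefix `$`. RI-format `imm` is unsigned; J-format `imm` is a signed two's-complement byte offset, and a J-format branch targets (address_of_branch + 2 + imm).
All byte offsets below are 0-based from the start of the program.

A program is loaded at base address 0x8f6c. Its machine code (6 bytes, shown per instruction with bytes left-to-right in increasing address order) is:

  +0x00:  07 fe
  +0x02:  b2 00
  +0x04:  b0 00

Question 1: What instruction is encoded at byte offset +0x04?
[04] b0 00 → 0xb000
  top 5b → 0x16 → dec [R]
  rd@[10:9]=0x0 ⇒ R0

dec R0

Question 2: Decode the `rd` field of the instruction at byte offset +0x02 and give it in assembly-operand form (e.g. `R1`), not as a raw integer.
R1

@+02  big-endian(b2 00) = 0xb200
  opcode bits[15:11]=0x16: dec/R
  rd: (w>>9)&0x3=0x1 → R1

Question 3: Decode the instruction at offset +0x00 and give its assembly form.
[00] 07 fe → 0x07fe
  opcode bits[15:11]=0x0: bne/J
  imm@[10:0]=0x7fe (s11→-2) ⇒ $-2

bne $-2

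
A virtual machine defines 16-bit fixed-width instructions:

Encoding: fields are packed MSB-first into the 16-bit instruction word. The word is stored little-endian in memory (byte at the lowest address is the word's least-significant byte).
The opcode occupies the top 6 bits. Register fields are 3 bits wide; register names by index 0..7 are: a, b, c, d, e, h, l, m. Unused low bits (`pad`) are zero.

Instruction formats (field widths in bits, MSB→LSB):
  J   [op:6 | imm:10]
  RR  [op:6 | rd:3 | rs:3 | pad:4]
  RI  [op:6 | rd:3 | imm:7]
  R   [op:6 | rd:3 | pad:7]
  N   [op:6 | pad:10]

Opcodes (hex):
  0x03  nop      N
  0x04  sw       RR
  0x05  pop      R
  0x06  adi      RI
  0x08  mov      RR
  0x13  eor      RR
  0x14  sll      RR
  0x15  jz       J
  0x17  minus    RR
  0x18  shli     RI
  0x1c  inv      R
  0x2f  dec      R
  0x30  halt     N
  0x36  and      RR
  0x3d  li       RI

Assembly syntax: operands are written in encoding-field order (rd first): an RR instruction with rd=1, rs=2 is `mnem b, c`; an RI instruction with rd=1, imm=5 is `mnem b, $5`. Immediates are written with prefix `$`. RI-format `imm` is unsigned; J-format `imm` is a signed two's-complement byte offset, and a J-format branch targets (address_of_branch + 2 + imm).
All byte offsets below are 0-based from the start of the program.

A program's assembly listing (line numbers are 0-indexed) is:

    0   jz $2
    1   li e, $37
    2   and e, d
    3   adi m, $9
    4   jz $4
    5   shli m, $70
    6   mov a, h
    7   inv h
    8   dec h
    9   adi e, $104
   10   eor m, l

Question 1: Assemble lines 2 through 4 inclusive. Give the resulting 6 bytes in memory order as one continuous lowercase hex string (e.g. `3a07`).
30da891b0454

2. and fields op=0x36:6|rd=4:3|rs=3:3|pad=0:4 → word da30h → 30 da
3. adi fields op=0x6:6|rd=7:3|imm=9:7 → word 1b89h → 89 1b
4. jz fields op=0x15:6|imm=4:10 → word 5404h → 04 54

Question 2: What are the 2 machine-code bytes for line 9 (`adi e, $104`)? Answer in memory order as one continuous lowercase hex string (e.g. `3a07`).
9. adi fields op=0x6:6|rd=4:3|imm=104:7 → word 1a68h → 68 1a

681a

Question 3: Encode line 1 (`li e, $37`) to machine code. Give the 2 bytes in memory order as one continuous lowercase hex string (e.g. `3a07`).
line 1 (li): pack op=0x3d:6|rd=4:3|imm=37:7 = 0xf625; little→ 25 f6

25f6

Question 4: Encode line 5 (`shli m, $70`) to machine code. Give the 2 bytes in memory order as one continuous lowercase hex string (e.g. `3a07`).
line 5 (shli): pack op=0x18:6|rd=7:3|imm=70:7 = 0x63c6; little→ c6 63

c663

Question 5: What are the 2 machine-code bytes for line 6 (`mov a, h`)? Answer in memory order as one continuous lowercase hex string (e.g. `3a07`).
L6: mov op=0x8:6|rd=0:3|rs=5:3|pad=0:4 ⇒ 0x2050 ⇒ little 50 20

5020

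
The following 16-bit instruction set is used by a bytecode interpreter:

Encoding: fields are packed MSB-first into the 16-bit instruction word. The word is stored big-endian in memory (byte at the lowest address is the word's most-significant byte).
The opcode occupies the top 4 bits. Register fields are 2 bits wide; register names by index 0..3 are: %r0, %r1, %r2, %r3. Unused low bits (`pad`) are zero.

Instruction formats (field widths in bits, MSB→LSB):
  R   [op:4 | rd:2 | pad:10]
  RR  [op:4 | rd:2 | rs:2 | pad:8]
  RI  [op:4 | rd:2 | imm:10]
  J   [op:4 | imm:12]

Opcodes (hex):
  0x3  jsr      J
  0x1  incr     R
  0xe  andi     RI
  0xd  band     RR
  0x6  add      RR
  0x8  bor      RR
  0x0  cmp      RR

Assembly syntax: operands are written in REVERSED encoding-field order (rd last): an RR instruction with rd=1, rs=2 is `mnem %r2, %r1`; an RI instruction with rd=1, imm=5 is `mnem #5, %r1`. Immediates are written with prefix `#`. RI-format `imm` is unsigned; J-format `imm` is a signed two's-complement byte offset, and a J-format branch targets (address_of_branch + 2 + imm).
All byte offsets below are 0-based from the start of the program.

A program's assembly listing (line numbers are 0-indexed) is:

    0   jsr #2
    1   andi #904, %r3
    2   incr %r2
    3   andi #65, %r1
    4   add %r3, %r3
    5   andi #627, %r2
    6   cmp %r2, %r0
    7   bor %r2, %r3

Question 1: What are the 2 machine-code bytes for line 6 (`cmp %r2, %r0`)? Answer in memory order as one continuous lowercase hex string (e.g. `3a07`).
line 6 (cmp): pack op=0x0:4|rd=0:2|rs=2:2|pad=0:8 = 0x0200; big→ 02 00

0200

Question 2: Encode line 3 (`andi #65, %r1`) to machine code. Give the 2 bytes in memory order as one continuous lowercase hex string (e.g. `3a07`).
3. andi fields op=0xe:4|rd=1:2|imm=65:10 → word e441h → e4 41

e441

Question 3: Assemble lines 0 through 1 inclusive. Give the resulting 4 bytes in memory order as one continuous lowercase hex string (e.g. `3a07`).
L0: jsr op=0x3:4|imm=2:12 ⇒ 0x3002 ⇒ big 30 02
L1: andi op=0xe:4|rd=3:2|imm=904:10 ⇒ 0xef88 ⇒ big ef 88

3002ef88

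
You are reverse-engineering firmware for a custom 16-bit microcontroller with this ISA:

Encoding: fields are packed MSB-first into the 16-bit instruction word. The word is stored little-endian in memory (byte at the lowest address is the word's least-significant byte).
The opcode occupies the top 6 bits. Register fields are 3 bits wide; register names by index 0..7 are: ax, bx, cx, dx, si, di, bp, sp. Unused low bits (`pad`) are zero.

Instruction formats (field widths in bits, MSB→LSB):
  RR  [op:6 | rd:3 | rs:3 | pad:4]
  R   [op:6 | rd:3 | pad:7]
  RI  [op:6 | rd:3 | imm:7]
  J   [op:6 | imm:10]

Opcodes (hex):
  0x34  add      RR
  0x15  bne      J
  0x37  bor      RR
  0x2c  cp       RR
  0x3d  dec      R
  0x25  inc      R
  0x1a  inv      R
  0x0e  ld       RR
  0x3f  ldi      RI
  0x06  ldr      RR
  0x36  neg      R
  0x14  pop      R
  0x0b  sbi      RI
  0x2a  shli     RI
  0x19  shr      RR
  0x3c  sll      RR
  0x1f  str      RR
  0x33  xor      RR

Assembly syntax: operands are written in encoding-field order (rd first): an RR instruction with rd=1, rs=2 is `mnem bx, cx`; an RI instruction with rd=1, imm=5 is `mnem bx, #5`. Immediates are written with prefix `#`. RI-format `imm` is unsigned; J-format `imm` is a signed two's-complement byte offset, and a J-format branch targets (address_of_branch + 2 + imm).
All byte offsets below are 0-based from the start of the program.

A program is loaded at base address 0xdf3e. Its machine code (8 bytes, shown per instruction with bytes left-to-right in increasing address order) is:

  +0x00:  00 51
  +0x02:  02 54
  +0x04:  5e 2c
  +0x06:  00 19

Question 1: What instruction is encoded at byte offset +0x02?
off 0x02: read 02 54 as little → 0x5402
  op=0x5402>>10=0x15 ⇒ bne (J)
  [9:0] imm=2 = #2

bne #2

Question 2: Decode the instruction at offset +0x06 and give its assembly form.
[06] 00 19 → 0x1900
  op=0x1900>>10=0x6 ⇒ ldr (RR)
  rd@[9:7]=0x2 ⇒ cx
  rs@[6:4]=0x0 ⇒ ax

ldr cx, ax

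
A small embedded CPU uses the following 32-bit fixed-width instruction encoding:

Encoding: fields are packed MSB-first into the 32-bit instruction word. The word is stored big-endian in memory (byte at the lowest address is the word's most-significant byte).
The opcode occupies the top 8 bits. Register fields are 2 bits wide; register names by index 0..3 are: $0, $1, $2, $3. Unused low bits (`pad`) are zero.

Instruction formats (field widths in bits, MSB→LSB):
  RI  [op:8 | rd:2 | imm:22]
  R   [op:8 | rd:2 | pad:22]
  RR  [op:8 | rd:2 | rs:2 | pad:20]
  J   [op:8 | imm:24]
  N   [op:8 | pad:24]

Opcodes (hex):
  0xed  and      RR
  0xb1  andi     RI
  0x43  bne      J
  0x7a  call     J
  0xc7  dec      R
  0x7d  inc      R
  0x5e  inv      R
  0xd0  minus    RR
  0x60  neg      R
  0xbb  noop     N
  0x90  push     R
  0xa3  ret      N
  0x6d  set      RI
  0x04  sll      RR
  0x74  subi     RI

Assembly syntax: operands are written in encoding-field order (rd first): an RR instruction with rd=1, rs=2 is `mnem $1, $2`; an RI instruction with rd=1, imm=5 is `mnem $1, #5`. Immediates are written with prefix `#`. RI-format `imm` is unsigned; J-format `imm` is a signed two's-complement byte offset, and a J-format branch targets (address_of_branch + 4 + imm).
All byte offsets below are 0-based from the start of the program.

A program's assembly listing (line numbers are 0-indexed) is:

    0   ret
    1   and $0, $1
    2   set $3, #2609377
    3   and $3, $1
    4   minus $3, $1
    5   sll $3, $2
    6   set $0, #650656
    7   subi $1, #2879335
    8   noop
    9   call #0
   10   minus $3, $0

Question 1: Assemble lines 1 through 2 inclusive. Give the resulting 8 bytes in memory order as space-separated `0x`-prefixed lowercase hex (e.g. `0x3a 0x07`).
L1: and op=0xed:8|rd=0:2|rs=1:2|pad=0:20 ⇒ 0xed100000 ⇒ big ed 10 00 00
L2: set op=0x6d:8|rd=3:2|imm=2609377:22 ⇒ 0x6de7d0e1 ⇒ big 6d e7 d0 e1

0xed 0x10 0x00 0x00 0x6d 0xe7 0xd0 0xe1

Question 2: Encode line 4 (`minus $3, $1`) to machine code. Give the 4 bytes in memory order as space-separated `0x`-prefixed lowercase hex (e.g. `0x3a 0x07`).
0xd0 0xd0 0x00 0x00

line 4 (minus): pack op=0xd0:8|rd=3:2|rs=1:2|pad=0:20 = 0xd0d00000; big→ d0 d0 00 00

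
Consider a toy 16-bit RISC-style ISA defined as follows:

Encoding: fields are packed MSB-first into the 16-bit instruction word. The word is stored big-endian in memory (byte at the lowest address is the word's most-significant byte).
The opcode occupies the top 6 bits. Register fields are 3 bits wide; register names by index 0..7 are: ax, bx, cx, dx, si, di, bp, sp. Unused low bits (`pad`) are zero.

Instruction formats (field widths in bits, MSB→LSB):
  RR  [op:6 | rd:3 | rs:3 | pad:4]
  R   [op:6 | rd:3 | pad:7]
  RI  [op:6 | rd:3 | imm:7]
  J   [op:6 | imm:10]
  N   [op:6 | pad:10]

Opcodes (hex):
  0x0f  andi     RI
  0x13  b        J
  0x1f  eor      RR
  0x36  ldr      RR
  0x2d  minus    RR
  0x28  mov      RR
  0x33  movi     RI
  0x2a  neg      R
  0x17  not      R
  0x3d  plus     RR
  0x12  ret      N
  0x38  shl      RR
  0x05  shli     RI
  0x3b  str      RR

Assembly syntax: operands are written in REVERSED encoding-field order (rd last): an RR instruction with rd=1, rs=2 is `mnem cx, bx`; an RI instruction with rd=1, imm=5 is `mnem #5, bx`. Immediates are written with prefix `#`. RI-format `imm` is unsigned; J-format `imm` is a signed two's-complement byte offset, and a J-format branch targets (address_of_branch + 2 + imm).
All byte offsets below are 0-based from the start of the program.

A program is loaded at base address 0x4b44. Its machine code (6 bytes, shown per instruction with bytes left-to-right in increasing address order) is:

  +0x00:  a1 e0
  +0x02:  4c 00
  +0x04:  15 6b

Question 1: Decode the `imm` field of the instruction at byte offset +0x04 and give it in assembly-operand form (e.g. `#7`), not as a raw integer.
#107

+0x04: 15 6b ⇒ word 0x156b (big)
  top 6b → 0x5 → shli [RI]
  rd@[9:7]=0x2 ⇒ cx
  imm@[6:0]=0x6b ⇒ #107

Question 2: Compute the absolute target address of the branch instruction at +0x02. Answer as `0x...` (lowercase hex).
0x4b48

+0x02: 4c 00 ⇒ word 0x4c00 (big)
  top 6b → 0x13 → b [J]
  imm@[9:0]=0x0 ⇒ #0
  target = base 0x4b44 + off 0x02 + 2 + imm 0 = 0x4b48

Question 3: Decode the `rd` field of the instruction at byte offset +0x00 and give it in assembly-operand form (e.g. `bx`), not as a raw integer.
dx

[00] a1 e0 → 0xa1e0
  top 6b → 0x28 → mov [RR]
  rd: (w>>7)&0x7=0x3 → dx
  rs: (w>>4)&0x7=0x6 → bp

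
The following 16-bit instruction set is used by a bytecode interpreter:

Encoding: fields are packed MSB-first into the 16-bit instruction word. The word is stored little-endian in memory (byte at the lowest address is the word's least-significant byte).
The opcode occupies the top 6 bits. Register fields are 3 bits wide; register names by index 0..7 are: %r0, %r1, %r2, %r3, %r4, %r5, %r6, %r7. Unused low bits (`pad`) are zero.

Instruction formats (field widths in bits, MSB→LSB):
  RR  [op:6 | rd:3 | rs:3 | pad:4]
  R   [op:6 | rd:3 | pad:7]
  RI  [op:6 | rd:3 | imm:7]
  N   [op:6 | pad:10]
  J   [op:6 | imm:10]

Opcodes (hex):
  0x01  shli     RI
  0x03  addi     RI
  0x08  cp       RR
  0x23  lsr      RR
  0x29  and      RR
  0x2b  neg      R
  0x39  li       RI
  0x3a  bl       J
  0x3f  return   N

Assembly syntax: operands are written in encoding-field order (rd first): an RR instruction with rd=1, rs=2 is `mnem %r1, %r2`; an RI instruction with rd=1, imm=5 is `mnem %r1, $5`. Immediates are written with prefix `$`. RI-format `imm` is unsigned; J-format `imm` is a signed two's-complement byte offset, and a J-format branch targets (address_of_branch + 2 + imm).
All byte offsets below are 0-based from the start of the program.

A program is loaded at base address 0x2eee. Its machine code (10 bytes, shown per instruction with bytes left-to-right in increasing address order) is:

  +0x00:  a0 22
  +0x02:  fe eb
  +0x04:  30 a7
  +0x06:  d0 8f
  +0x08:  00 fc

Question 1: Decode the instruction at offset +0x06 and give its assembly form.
off 0x06: read d0 8f as little → 0x8fd0
  op=0x8fd0>>10=0x23 ⇒ lsr (RR)
  [9:7] rd=7 = %r7
  [6:4] rs=5 = %r5

lsr %r7, %r5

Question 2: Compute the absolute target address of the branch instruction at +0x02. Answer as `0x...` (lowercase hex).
[02] fe eb → 0xebfe
  opcode bits[15:10]=0x3a: bl/J
  imm@[9:0]=0x3fe (s10→-2) ⇒ $-2
  target = base 0x2eee + off 0x02 + 2 + imm -2 = 0x2ef0

0x2ef0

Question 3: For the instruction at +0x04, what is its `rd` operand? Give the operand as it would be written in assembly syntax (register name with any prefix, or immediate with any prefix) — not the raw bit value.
%r6

[04] 30 a7 → 0xa730
  op=0xa730>>10=0x29 ⇒ and (RR)
  rd@[9:7]=0x6 ⇒ %r6
  rs@[6:4]=0x3 ⇒ %r3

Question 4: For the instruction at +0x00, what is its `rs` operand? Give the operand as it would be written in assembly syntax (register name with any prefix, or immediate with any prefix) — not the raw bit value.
+0x00: a0 22 ⇒ word 0x22a0 (little)
  opcode bits[15:10]=0x8: cp/RR
  rd: (w>>7)&0x7=0x5 → %r5
  rs: (w>>4)&0x7=0x2 → %r2

%r2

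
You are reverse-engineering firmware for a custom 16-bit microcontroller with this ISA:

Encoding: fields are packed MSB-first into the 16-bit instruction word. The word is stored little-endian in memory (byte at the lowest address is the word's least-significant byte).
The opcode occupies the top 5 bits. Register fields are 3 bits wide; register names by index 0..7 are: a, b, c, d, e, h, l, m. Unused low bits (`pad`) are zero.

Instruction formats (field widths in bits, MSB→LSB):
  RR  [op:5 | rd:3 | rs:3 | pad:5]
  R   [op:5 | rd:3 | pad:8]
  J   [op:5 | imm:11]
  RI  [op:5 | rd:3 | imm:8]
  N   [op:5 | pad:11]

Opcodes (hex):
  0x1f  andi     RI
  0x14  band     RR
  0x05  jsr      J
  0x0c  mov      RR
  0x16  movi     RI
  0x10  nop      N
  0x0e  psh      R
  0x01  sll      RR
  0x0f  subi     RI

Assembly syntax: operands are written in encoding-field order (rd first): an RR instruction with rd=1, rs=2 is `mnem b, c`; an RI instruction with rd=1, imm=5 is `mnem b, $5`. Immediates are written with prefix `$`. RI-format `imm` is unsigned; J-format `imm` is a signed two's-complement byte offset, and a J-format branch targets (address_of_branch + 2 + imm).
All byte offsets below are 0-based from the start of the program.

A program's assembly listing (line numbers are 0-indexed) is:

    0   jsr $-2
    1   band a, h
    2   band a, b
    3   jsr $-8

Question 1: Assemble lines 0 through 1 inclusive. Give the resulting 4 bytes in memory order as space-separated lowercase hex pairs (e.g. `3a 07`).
line 0 (jsr): pack op=0x5:5|imm=-2:11 = 0x2ffe; little→ fe 2f
line 1 (band): pack op=0x14:5|rd=0:3|rs=5:3|pad=0:5 = 0xa0a0; little→ a0 a0

fe 2f a0 a0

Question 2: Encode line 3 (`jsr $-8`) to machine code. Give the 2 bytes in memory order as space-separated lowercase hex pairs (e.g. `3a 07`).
f8 2f

line 3 (jsr): pack op=0x5:5|imm=-8:11 = 0x2ff8; little→ f8 2f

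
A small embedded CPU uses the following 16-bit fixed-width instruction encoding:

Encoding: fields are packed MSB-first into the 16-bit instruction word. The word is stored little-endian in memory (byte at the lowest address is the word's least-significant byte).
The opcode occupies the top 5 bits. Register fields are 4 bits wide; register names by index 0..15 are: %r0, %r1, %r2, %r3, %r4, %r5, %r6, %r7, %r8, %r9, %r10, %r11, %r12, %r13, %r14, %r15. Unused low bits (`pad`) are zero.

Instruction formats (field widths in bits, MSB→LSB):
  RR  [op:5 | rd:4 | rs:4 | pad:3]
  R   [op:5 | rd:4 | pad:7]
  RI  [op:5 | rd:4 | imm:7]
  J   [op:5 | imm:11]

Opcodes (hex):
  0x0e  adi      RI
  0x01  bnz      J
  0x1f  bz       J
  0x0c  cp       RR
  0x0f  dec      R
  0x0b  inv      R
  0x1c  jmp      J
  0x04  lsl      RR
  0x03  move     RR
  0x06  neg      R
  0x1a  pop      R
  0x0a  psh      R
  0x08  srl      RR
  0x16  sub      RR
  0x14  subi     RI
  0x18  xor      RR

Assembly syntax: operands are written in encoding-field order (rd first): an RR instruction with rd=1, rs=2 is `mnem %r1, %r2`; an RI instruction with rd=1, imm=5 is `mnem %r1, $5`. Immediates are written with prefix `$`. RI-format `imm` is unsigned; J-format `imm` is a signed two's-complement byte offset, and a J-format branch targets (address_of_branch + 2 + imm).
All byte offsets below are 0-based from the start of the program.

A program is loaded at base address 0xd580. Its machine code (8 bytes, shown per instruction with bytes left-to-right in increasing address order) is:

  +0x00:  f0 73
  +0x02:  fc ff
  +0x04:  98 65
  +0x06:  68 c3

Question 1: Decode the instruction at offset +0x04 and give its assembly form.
cp %r11, %r3

off 0x04: read 98 65 as little → 0x6598
  opcode bits[15:11]=0xc: cp/RR
  rd: (w>>7)&0xf=0xb → %r11
  rs: (w>>3)&0xf=0x3 → %r3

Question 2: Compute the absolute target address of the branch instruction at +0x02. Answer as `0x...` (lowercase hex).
0xd580

off 0x02: read fc ff as little → 0xfffc
  opcode bits[15:11]=0x1f: bz/J
  imm@[10:0]=0x7fc (s11→-4) ⇒ $-4
  target = base 0xd580 + off 0x02 + 2 + imm -4 = 0xd580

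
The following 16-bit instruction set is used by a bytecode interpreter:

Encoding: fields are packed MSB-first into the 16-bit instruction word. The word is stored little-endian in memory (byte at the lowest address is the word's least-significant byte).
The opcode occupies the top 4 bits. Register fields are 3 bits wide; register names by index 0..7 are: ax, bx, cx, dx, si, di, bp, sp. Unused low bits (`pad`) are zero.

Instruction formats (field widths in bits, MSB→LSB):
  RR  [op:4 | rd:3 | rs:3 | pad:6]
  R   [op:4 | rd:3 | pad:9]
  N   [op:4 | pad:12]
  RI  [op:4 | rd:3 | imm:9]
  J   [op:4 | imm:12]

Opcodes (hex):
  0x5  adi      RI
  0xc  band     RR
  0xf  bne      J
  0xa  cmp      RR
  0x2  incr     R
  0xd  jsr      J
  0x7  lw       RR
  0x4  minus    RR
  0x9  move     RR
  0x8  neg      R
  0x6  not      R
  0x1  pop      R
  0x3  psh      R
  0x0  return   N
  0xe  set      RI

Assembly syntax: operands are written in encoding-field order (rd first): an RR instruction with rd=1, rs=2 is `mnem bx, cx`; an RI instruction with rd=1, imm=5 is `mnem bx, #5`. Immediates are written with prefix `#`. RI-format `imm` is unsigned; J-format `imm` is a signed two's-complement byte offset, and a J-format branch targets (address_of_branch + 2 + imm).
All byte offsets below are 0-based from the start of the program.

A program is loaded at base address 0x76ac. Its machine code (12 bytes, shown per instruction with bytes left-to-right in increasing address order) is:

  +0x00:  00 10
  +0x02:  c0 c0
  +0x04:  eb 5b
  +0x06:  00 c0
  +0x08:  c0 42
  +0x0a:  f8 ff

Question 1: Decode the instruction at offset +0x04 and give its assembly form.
@+04  little-endian(eb 5b) = 0x5beb
  op=0x5beb>>12=0x5 ⇒ adi (RI)
  rd@[11:9]=0x5 ⇒ di
  imm@[8:0]=0x1eb ⇒ #491

adi di, #491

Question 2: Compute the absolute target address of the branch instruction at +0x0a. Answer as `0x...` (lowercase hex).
0x76b0

@+0a  little-endian(f8 ff) = 0xfff8
  opcode bits[15:12]=0xf: bne/J
  [11:0] imm=4088 (s12→-8) = #-8
  target = base 0x76ac + off 0x0a + 2 + imm -8 = 0x76b0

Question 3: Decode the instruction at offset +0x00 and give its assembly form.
pop ax

off 0x00: read 00 10 as little → 0x1000
  op=0x1000>>12=0x1 ⇒ pop (R)
  [11:9] rd=0 = ax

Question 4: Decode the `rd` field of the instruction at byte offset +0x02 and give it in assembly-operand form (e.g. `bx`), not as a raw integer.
+0x02: c0 c0 ⇒ word 0xc0c0 (little)
  op=0xc0c0>>12=0xc ⇒ band (RR)
  [11:9] rd=0 = ax
  [8:6] rs=3 = dx

ax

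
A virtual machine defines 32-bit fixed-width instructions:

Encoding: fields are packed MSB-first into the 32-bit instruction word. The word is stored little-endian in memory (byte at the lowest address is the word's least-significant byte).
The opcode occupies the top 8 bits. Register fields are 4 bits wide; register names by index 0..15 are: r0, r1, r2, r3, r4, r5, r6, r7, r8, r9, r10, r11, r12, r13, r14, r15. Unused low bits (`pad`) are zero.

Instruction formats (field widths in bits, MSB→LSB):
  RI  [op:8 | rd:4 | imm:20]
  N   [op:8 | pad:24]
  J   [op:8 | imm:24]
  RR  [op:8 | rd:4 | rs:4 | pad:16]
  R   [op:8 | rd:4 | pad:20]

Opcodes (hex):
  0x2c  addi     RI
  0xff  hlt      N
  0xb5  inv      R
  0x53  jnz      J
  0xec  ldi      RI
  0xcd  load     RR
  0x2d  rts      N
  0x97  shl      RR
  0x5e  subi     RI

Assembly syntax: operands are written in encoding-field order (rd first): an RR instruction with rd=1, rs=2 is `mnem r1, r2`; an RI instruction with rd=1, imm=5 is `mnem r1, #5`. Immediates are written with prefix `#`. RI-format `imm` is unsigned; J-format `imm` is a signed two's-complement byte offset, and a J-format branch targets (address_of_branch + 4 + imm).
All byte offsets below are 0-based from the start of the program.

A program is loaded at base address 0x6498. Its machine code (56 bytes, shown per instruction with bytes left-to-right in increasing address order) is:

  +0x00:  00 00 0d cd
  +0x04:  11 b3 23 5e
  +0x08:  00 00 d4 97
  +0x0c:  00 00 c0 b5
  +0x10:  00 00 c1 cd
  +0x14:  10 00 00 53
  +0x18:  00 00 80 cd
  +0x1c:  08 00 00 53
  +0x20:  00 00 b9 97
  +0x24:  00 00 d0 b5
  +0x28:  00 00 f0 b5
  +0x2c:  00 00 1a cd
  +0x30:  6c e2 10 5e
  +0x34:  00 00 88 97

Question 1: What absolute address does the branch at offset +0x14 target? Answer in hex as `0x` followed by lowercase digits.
+0x14: 10 00 00 53 ⇒ word 0x53000010 (little)
  opcode bits[31:24]=0x53: jnz/J
  imm@[23:0]=0x10 ⇒ #16
  target = base 0x6498 + off 0x14 + 4 + imm 16 = 0x64c0

0x64c0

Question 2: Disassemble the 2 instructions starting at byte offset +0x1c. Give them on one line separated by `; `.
jnz #8; shl r11, r9

off 0x1c: read 08 00 00 53 as little → 0x53000008
  opcode bits[31:24]=0x53: jnz/J
  imm: (w>>0)&0xffffff=0x8 → #8
off 0x20: read 00 00 b9 97 as little → 0x97b90000
  opcode bits[31:24]=0x97: shl/RR
  rd: (w>>20)&0xf=0xb → r11
  rs: (w>>16)&0xf=0x9 → r9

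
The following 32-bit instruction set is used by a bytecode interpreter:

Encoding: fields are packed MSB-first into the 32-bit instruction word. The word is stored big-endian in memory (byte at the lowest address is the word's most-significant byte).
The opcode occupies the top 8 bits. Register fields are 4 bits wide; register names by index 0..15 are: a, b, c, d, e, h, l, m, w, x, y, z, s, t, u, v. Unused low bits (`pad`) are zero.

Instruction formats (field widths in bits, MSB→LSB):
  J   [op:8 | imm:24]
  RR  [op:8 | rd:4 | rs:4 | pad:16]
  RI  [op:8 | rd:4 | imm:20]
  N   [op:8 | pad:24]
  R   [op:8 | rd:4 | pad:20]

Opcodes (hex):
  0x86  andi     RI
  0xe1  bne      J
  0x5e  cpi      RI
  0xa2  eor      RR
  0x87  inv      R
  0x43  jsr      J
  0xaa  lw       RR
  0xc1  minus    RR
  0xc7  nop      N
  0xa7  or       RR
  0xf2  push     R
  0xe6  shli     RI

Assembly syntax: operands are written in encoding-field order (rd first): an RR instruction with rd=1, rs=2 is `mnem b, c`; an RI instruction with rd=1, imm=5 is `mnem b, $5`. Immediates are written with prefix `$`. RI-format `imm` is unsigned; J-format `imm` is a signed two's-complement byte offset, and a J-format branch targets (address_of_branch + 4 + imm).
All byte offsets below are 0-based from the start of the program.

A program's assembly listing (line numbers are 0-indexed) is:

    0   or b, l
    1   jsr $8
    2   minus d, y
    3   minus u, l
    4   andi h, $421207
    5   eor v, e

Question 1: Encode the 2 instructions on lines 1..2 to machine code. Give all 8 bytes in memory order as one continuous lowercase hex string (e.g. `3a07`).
1. jsr fields op=0x43:8|imm=8:24 → word 43000008h → 43 00 00 08
2. minus fields op=0xc1:8|rd=3:4|rs=10:4|pad=0:16 → word c13a0000h → c1 3a 00 00

43000008c13a0000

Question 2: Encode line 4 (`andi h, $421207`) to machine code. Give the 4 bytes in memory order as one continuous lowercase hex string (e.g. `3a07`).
86566d57

4. andi fields op=0x86:8|rd=5:4|imm=421207:20 → word 86566d57h → 86 56 6d 57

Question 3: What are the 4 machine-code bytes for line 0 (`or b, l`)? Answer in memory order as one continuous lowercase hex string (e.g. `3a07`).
line 0 (or): pack op=0xa7:8|rd=1:4|rs=6:4|pad=0:16 = 0xa7160000; big→ a7 16 00 00

a7160000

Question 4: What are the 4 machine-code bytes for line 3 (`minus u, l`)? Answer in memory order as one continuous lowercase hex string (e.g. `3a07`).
line 3 (minus): pack op=0xc1:8|rd=14:4|rs=6:4|pad=0:16 = 0xc1e60000; big→ c1 e6 00 00

c1e60000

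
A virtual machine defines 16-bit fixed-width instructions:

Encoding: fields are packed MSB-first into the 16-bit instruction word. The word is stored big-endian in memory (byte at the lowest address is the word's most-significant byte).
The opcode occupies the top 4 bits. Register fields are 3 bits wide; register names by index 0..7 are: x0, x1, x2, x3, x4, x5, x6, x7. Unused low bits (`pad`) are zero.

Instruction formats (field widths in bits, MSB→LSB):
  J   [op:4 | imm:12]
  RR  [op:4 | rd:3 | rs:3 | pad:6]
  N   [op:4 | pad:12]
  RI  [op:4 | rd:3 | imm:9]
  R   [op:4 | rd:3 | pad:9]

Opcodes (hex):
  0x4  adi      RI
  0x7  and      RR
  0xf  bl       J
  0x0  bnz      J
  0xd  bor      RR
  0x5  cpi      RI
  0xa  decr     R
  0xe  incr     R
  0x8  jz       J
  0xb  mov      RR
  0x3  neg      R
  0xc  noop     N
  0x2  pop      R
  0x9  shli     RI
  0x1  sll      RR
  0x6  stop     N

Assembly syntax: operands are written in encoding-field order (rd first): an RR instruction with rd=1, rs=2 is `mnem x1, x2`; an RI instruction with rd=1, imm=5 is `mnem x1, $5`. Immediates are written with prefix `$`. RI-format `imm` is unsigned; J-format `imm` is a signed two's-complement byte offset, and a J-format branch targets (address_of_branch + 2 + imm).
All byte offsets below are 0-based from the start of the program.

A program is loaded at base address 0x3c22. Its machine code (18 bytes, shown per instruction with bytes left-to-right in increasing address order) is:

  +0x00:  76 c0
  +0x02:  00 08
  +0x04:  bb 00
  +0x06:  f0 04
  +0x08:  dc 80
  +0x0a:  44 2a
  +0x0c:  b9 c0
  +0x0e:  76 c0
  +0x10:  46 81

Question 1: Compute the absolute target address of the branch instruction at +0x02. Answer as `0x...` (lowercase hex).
@+02  big-endian(00 08) = 0x0008
  top 4b → 0x0 → bnz [J]
  imm@[11:0]=0x8 ⇒ $8
  target = base 0x3c22 + off 0x02 + 2 + imm 8 = 0x3c2e

0x3c2e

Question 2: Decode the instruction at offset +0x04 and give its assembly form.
[04] bb 00 → 0xbb00
  opcode bits[15:12]=0xb: mov/RR
  rd: (w>>9)&0x7=0x5 → x5
  rs: (w>>6)&0x7=0x4 → x4

mov x5, x4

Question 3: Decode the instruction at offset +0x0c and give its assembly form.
mov x4, x7

+0x0c: b9 c0 ⇒ word 0xb9c0 (big)
  top 4b → 0xb → mov [RR]
  rd: (w>>9)&0x7=0x4 → x4
  rs: (w>>6)&0x7=0x7 → x7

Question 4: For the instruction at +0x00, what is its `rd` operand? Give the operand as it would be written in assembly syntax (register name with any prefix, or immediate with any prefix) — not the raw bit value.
[00] 76 c0 → 0x76c0
  op=0x76c0>>12=0x7 ⇒ and (RR)
  rd@[11:9]=0x3 ⇒ x3
  rs@[8:6]=0x3 ⇒ x3

x3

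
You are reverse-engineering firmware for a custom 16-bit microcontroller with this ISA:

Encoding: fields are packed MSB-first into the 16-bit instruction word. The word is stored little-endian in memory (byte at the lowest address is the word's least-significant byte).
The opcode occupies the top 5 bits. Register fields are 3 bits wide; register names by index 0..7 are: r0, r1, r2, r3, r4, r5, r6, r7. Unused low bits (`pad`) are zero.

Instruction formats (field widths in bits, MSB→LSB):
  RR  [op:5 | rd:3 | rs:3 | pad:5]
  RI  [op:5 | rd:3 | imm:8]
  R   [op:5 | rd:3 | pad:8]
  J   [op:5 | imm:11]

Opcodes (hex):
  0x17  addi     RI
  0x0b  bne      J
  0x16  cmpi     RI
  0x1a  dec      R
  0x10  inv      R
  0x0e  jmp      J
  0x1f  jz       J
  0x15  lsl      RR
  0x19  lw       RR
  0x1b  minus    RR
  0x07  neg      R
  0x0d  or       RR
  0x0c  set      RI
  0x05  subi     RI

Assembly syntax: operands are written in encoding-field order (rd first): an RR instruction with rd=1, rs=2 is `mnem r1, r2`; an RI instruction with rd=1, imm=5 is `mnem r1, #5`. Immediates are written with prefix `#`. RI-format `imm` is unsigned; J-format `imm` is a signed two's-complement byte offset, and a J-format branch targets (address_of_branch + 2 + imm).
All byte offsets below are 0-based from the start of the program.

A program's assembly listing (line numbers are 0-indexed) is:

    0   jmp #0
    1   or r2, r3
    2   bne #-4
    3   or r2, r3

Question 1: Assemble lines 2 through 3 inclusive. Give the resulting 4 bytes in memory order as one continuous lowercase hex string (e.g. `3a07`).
fc5f606a

L2: bne op=0xb:5|imm=-4:11 ⇒ 0x5ffc ⇒ little fc 5f
L3: or op=0xd:5|rd=2:3|rs=3:3|pad=0:5 ⇒ 0x6a60 ⇒ little 60 6a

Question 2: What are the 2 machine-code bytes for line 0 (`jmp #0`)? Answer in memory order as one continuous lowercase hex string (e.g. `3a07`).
line 0 (jmp): pack op=0xe:5|imm=0:11 = 0x7000; little→ 00 70

0070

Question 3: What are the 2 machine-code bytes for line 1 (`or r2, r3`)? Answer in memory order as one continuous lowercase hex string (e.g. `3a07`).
L1: or op=0xd:5|rd=2:3|rs=3:3|pad=0:5 ⇒ 0x6a60 ⇒ little 60 6a

606a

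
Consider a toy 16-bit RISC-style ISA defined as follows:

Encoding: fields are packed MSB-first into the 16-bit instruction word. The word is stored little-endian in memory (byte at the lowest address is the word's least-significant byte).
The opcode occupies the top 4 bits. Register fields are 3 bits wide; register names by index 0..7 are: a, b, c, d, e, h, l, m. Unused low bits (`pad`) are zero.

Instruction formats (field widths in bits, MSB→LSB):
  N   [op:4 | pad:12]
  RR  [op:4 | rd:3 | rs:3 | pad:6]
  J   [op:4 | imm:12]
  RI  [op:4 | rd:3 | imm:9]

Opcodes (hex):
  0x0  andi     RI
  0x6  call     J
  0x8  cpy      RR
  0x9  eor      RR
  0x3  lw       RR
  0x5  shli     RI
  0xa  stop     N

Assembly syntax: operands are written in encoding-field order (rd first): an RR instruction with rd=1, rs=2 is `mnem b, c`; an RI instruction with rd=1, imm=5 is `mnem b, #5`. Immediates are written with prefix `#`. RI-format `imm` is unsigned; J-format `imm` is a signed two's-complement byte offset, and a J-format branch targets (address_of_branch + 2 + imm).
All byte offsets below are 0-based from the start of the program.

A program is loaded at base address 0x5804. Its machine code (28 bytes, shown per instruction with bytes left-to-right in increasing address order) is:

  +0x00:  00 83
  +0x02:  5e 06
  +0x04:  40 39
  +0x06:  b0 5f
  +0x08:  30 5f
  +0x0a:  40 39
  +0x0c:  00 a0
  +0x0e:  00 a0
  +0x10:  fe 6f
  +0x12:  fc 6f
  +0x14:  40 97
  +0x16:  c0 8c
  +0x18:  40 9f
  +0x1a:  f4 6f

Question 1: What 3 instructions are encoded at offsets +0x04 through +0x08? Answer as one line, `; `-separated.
lw e, h; shli m, #432; shli m, #304

+0x04: 40 39 ⇒ word 0x3940 (little)
  opcode bits[15:12]=0x3: lw/RR
  [11:9] rd=4 = e
  [8:6] rs=5 = h
+0x06: b0 5f ⇒ word 0x5fb0 (little)
  opcode bits[15:12]=0x5: shli/RI
  [11:9] rd=7 = m
  [8:0] imm=432 = #432
+0x08: 30 5f ⇒ word 0x5f30 (little)
  opcode bits[15:12]=0x5: shli/RI
  [11:9] rd=7 = m
  [8:0] imm=304 = #304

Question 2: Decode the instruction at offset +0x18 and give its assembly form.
off 0x18: read 40 9f as little → 0x9f40
  opcode bits[15:12]=0x9: eor/RR
  rd: (w>>9)&0x7=0x7 → m
  rs: (w>>6)&0x7=0x5 → h

eor m, h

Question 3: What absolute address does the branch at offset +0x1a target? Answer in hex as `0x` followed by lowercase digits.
+0x1a: f4 6f ⇒ word 0x6ff4 (little)
  opcode bits[15:12]=0x6: call/J
  imm: (w>>0)&0xfff=0xff4 (s12→-12) → #-12
  target = base 0x5804 + off 0x1a + 2 + imm -12 = 0x5814

0x5814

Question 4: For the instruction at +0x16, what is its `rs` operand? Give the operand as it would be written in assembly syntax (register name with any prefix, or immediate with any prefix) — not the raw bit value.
d

+0x16: c0 8c ⇒ word 0x8cc0 (little)
  top 4b → 0x8 → cpy [RR]
  [11:9] rd=6 = l
  [8:6] rs=3 = d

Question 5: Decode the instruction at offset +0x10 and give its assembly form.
call #-2

+0x10: fe 6f ⇒ word 0x6ffe (little)
  opcode bits[15:12]=0x6: call/J
  imm: (w>>0)&0xfff=0xffe (s12→-2) → #-2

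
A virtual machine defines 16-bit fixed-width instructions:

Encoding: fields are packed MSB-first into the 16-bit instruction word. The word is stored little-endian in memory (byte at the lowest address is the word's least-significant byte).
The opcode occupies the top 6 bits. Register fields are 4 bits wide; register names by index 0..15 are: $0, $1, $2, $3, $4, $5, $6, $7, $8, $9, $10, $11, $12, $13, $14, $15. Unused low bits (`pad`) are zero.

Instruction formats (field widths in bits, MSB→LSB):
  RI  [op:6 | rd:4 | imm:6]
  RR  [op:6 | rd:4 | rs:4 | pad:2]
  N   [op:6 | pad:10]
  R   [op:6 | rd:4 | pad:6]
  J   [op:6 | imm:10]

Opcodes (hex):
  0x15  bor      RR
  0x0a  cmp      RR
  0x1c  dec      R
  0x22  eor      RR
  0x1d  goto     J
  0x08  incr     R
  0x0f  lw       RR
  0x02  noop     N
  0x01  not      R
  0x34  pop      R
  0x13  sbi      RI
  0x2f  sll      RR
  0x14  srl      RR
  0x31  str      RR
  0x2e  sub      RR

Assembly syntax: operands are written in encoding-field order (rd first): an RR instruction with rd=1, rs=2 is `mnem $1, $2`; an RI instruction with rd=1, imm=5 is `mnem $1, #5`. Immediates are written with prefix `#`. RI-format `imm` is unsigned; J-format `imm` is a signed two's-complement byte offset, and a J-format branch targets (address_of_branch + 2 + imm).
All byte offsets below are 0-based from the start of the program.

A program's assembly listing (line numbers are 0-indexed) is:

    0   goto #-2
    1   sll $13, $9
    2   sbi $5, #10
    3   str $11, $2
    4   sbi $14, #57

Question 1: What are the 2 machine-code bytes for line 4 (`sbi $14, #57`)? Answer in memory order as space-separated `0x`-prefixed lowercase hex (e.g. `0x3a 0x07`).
0xb9 0x4f

line 4 (sbi): pack op=0x13:6|rd=14:4|imm=57:6 = 0x4fb9; little→ b9 4f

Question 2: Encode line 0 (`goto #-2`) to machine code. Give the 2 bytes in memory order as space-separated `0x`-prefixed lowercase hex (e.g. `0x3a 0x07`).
0xfe 0x77

0. goto fields op=0x1d:6|imm=-2:10 → word 77feh → fe 77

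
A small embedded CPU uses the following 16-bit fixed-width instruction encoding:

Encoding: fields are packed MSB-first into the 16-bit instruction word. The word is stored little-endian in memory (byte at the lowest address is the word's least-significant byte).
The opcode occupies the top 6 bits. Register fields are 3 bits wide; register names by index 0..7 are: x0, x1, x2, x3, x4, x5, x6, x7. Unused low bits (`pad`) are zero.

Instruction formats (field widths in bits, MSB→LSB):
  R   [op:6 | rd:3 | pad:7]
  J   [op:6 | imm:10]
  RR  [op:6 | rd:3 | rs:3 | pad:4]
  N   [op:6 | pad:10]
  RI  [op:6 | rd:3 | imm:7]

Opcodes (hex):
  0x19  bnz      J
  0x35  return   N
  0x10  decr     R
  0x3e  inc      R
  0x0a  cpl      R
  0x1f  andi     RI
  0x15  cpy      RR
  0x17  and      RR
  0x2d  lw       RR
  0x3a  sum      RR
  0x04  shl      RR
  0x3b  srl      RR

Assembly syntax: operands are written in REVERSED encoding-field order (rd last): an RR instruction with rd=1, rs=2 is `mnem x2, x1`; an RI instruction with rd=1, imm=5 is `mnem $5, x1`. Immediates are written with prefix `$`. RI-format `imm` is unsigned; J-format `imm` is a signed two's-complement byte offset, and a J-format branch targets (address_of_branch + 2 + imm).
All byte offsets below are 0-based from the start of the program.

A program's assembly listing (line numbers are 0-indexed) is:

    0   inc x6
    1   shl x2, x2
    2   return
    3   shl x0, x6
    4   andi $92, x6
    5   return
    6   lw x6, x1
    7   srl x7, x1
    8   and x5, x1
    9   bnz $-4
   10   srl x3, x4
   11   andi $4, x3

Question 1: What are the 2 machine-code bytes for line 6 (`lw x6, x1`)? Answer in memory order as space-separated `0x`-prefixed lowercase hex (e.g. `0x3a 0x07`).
0xe0 0xb4

L6: lw op=0x2d:6|rd=1:3|rs=6:3|pad=0:4 ⇒ 0xb4e0 ⇒ little e0 b4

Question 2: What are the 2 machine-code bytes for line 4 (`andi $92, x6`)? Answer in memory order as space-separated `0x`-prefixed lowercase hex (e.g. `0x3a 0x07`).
0x5c 0x7f

4. andi fields op=0x1f:6|rd=6:3|imm=92:7 → word 7f5ch → 5c 7f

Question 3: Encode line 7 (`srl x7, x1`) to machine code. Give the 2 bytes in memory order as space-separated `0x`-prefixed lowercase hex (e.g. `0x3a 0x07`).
0xf0 0xec

7. srl fields op=0x3b:6|rd=1:3|rs=7:3|pad=0:4 → word ecf0h → f0 ec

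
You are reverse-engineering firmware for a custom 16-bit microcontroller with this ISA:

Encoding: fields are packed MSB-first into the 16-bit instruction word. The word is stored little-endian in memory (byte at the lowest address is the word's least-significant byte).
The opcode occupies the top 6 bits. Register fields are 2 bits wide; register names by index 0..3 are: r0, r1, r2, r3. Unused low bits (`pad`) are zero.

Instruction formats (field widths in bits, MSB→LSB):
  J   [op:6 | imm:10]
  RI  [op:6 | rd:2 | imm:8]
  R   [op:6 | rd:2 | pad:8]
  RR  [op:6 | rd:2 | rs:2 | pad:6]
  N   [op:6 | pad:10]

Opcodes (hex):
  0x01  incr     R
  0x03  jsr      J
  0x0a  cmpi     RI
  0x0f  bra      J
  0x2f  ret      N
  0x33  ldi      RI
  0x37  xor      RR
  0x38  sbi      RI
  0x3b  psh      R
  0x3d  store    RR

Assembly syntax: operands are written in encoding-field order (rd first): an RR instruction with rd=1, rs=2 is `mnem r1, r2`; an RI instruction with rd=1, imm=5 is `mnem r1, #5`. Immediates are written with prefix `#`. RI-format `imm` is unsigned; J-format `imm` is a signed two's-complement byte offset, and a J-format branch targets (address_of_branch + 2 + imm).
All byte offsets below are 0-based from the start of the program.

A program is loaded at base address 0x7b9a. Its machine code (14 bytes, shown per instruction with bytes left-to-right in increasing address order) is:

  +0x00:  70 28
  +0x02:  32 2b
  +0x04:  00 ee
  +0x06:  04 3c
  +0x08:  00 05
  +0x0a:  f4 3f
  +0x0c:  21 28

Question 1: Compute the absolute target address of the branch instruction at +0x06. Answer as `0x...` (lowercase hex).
0x7ba6

+0x06: 04 3c ⇒ word 0x3c04 (little)
  opcode bits[15:10]=0xf: bra/J
  imm: (w>>0)&0x3ff=0x4 → #4
  target = base 0x7b9a + off 0x06 + 2 + imm 4 = 0x7ba6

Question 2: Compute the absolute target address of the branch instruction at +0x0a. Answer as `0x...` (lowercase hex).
0x7b9a

[0a] f4 3f → 0x3ff4
  top 6b → 0xf → bra [J]
  [9:0] imm=1012 (s10→-12) = #-12
  target = base 0x7b9a + off 0x0a + 2 + imm -12 = 0x7b9a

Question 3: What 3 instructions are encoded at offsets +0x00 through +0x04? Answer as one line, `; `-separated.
cmpi r0, #112; cmpi r3, #50; psh r2

@+00  little-endian(70 28) = 0x2870
  op=0x2870>>10=0xa ⇒ cmpi (RI)
  rd: (w>>8)&0x3=0x0 → r0
  imm: (w>>0)&0xff=0x70 → #112
@+02  little-endian(32 2b) = 0x2b32
  op=0x2b32>>10=0xa ⇒ cmpi (RI)
  rd: (w>>8)&0x3=0x3 → r3
  imm: (w>>0)&0xff=0x32 → #50
@+04  little-endian(00 ee) = 0xee00
  op=0xee00>>10=0x3b ⇒ psh (R)
  rd: (w>>8)&0x3=0x2 → r2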